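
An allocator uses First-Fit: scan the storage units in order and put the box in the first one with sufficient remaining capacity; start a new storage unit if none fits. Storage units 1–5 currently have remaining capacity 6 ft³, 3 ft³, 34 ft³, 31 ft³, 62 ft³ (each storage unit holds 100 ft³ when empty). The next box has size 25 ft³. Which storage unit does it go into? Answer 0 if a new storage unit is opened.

Storage units with room: storage unit 3 (34 ft³), storage unit 4 (31 ft³), storage unit 5 (62 ft³).
The first with room is storage unit 3.

3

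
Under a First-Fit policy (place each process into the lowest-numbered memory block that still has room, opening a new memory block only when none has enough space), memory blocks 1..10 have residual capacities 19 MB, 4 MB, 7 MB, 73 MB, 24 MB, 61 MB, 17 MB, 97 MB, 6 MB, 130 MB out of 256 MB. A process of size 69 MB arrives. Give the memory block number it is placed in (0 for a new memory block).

Memory blocks with room: memory block 4 (73 MB), memory block 8 (97 MB), memory block 10 (130 MB).
The first with room is memory block 4.

4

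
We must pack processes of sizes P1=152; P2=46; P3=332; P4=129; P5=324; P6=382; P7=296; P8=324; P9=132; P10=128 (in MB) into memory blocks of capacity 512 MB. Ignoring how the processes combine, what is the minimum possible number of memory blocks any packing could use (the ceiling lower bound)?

5

Total size = 152 + 46 + 332 + 129 + 324 + 382 + 296 + 324 + 132 + 128 = 2245 MB.
⌈2245 / 512⌉ = 5.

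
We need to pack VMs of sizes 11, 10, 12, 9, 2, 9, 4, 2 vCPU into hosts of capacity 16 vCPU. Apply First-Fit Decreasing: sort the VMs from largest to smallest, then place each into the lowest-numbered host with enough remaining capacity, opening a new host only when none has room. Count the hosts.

Sorted descending: 12, 11, 10, 9, 9, 4, 2, 2.
Put 12 vCPU in host 1; 4 vCPU remain.
Put 11 vCPU in host 2; 5 vCPU remain.
Put 10 vCPU in host 3; 6 vCPU remain.
Put 9 vCPU in host 4; 7 vCPU remain.
Put 9 vCPU in host 5; 7 vCPU remain.
Put 4 vCPU in host 1; 0 vCPU remain.
Put 2 vCPU in host 2; 3 vCPU remain.
Put 2 vCPU in host 2; 1 vCPU remain.

5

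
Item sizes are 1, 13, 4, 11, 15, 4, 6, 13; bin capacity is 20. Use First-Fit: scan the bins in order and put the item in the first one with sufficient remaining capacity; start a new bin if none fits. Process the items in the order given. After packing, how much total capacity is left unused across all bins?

bin 1: place 1, 19 left
bin 1: place 13, 6 left
bin 1: place 4, 2 left
bin 2: place 11, 9 left
bin 3: place 15, 5 left
bin 2: place 4, 5 left
bin 4: place 6, 14 left
bin 4: place 13, 1 left
4 bins × 20 = 80; used 67; unused 13.

13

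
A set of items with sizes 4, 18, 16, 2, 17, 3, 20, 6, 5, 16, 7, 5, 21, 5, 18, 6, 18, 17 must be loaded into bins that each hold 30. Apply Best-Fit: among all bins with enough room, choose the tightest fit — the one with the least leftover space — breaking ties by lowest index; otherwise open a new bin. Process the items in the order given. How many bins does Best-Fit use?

4 → bin 1 (remaining 26)
18 → bin 1 (remaining 8)
16 → bin 2 (remaining 14)
2 → bin 1 (remaining 6)
17 → bin 3 (remaining 13)
3 → bin 1 (remaining 3)
20 → bin 4 (remaining 10)
6 → bin 4 (remaining 4)
5 → bin 3 (remaining 8)
16 → bin 5 (remaining 14)
7 → bin 3 (remaining 1)
5 → bin 2 (remaining 9)
21 → bin 6 (remaining 9)
5 → bin 2 (remaining 4)
18 → bin 7 (remaining 12)
6 → bin 6 (remaining 3)
18 → bin 8 (remaining 12)
17 → bin 9 (remaining 13)

9 bins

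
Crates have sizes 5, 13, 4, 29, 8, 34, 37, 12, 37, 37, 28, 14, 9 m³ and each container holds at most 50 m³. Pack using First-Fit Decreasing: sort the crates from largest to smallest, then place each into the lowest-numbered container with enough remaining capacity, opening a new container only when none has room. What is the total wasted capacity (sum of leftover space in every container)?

33

Sorted descending: 37, 37, 37, 34, 29, 28, 14, 13, 12, 9, 8, 5, 4.
37 m³ → container 1 (remaining 13 m³)
37 m³ → container 2 (remaining 13 m³)
37 m³ → container 3 (remaining 13 m³)
34 m³ → container 4 (remaining 16 m³)
29 m³ → container 5 (remaining 21 m³)
28 m³ → container 6 (remaining 22 m³)
14 m³ → container 4 (remaining 2 m³)
13 m³ → container 1 (remaining 0 m³)
12 m³ → container 2 (remaining 1 m³)
9 m³ → container 3 (remaining 4 m³)
8 m³ → container 5 (remaining 13 m³)
5 m³ → container 5 (remaining 8 m³)
4 m³ → container 3 (remaining 0 m³)
6 containers × 50 m³ = 300 m³; used 267 m³; unused 33 m³.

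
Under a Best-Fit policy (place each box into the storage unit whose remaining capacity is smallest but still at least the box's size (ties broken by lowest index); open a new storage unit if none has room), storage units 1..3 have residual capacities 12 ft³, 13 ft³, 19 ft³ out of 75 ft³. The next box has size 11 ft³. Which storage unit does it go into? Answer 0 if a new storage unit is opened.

1

Storage units with room: storage unit 1 (12 ft³), storage unit 2 (13 ft³), storage unit 3 (19 ft³).
Tightest fit is storage unit 1 with 12 ft³ free.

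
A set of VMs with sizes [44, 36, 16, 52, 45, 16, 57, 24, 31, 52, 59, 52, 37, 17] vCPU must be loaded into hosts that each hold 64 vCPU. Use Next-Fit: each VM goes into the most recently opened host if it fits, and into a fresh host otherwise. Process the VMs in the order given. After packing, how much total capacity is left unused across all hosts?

102

host 1: place 44 vCPU, 20 vCPU left
host 2: place 36 vCPU, 28 vCPU left
host 2: place 16 vCPU, 12 vCPU left
host 3: place 52 vCPU, 12 vCPU left
host 4: place 45 vCPU, 19 vCPU left
host 4: place 16 vCPU, 3 vCPU left
host 5: place 57 vCPU, 7 vCPU left
host 6: place 24 vCPU, 40 vCPU left
host 6: place 31 vCPU, 9 vCPU left
host 7: place 52 vCPU, 12 vCPU left
host 8: place 59 vCPU, 5 vCPU left
host 9: place 52 vCPU, 12 vCPU left
host 10: place 37 vCPU, 27 vCPU left
host 10: place 17 vCPU, 10 vCPU left
10 hosts × 64 vCPU = 640 vCPU; used 538 vCPU; unused 102 vCPU.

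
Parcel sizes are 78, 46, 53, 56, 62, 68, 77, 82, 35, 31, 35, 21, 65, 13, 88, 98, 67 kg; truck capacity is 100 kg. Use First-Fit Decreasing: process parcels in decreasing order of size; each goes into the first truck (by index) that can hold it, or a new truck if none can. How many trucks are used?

Sorted descending: 98, 88, 82, 78, 77, 68, 67, 65, 62, 56, 53, 46, 35, 35, 31, 21, 13.
truck 1: place 98 kg, 2 kg left
truck 2: place 88 kg, 12 kg left
truck 3: place 82 kg, 18 kg left
truck 4: place 78 kg, 22 kg left
truck 5: place 77 kg, 23 kg left
truck 6: place 68 kg, 32 kg left
truck 7: place 67 kg, 33 kg left
truck 8: place 65 kg, 35 kg left
truck 9: place 62 kg, 38 kg left
truck 10: place 56 kg, 44 kg left
truck 11: place 53 kg, 47 kg left
truck 11: place 46 kg, 1 kg left
truck 8: place 35 kg, 0 kg left
truck 9: place 35 kg, 3 kg left
truck 6: place 31 kg, 1 kg left
truck 4: place 21 kg, 1 kg left
truck 3: place 13 kg, 5 kg left
Final trucks: [98] [88] [82,13] [78,21] [77] [68,31] [67] [65,35] [62,35] [56] [53,46].

11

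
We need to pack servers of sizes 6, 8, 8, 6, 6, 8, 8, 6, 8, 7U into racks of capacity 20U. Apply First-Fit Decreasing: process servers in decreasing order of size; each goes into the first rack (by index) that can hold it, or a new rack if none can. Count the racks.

Sorted descending: 8, 8, 8, 8, 8, 7, 6, 6, 6, 6.
8U → rack 1 (remaining 12U)
8U → rack 1 (remaining 4U)
8U → rack 2 (remaining 12U)
8U → rack 2 (remaining 4U)
8U → rack 3 (remaining 12U)
7U → rack 3 (remaining 5U)
6U → rack 4 (remaining 14U)
6U → rack 4 (remaining 8U)
6U → rack 4 (remaining 2U)
6U → rack 5 (remaining 14U)
Final racks: [8,8] [8,8] [8,7] [6,6,6] [6].

5 racks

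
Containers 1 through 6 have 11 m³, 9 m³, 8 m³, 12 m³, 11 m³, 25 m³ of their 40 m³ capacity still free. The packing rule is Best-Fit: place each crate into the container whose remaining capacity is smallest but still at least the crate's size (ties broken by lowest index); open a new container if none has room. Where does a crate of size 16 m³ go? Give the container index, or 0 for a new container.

Containers with room: container 6 (25 m³).
Tightest fit is container 6 with 25 m³ free.

6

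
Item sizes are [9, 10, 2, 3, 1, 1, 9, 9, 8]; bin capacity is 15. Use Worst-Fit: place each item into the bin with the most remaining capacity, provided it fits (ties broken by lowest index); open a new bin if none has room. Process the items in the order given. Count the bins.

5 bins

Put 9 in bin 1; 6 remain.
Put 10 in bin 2; 5 remain.
Put 2 in bin 1; 4 remain.
Put 3 in bin 2; 2 remain.
Put 1 in bin 1; 3 remain.
Put 1 in bin 1; 2 remain.
Put 9 in bin 3; 6 remain.
Put 9 in bin 4; 6 remain.
Put 8 in bin 5; 7 remain.
Final bins: [9,2,1,1] [10,3] [9] [9] [8].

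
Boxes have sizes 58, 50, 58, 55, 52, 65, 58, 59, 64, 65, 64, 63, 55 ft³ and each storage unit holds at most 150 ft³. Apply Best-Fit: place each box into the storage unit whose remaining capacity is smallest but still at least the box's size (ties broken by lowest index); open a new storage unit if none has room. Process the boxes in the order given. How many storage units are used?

58 ft³ → storage unit 1 (remaining 92 ft³)
50 ft³ → storage unit 1 (remaining 42 ft³)
58 ft³ → storage unit 2 (remaining 92 ft³)
55 ft³ → storage unit 2 (remaining 37 ft³)
52 ft³ → storage unit 3 (remaining 98 ft³)
65 ft³ → storage unit 3 (remaining 33 ft³)
58 ft³ → storage unit 4 (remaining 92 ft³)
59 ft³ → storage unit 4 (remaining 33 ft³)
64 ft³ → storage unit 5 (remaining 86 ft³)
65 ft³ → storage unit 5 (remaining 21 ft³)
64 ft³ → storage unit 6 (remaining 86 ft³)
63 ft³ → storage unit 6 (remaining 23 ft³)
55 ft³ → storage unit 7 (remaining 95 ft³)
Final storage units: [58,50] [58,55] [52,65] [58,59] [64,65] [64,63] [55].

7 storage units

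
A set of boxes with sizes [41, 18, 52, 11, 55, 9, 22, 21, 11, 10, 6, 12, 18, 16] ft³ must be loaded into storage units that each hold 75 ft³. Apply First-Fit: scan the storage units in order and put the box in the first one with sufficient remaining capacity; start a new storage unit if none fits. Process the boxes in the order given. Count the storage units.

storage unit 1: place 41 ft³, 34 ft³ left
storage unit 1: place 18 ft³, 16 ft³ left
storage unit 2: place 52 ft³, 23 ft³ left
storage unit 1: place 11 ft³, 5 ft³ left
storage unit 3: place 55 ft³, 20 ft³ left
storage unit 2: place 9 ft³, 14 ft³ left
storage unit 4: place 22 ft³, 53 ft³ left
storage unit 4: place 21 ft³, 32 ft³ left
storage unit 2: place 11 ft³, 3 ft³ left
storage unit 3: place 10 ft³, 10 ft³ left
storage unit 3: place 6 ft³, 4 ft³ left
storage unit 4: place 12 ft³, 20 ft³ left
storage unit 4: place 18 ft³, 2 ft³ left
storage unit 5: place 16 ft³, 59 ft³ left
Final storage units: [41,18,11] [52,9,11] [55,10,6] [22,21,12,18] [16].

5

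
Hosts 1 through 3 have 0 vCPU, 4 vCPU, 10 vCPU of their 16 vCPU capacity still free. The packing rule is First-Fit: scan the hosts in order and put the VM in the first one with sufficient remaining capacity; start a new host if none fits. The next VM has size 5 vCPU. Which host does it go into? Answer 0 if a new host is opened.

Hosts with room: host 3 (10 vCPU).
The first with room is host 3.

3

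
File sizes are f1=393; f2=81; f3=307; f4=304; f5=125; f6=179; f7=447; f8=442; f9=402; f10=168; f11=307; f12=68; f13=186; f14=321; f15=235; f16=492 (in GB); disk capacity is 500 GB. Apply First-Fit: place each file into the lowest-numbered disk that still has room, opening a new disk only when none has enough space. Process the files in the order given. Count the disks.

disk 1: place f1 (393 GB), 107 GB left
disk 1: place f2 (81 GB), 26 GB left
disk 2: place f3 (307 GB), 193 GB left
disk 3: place f4 (304 GB), 196 GB left
disk 2: place f5 (125 GB), 68 GB left
disk 3: place f6 (179 GB), 17 GB left
disk 4: place f7 (447 GB), 53 GB left
disk 5: place f8 (442 GB), 58 GB left
disk 6: place f9 (402 GB), 98 GB left
disk 7: place f10 (168 GB), 332 GB left
disk 7: place f11 (307 GB), 25 GB left
disk 2: place f12 (68 GB), 0 GB left
disk 8: place f13 (186 GB), 314 GB left
disk 9: place f14 (321 GB), 179 GB left
disk 8: place f15 (235 GB), 79 GB left
disk 10: place f16 (492 GB), 8 GB left

10 disks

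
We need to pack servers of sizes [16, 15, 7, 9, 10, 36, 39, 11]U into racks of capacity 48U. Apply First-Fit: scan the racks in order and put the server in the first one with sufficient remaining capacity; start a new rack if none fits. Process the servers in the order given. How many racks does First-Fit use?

Put 16U in rack 1; 32U remain.
Put 15U in rack 1; 17U remain.
Put 7U in rack 1; 10U remain.
Put 9U in rack 1; 1U remain.
Put 10U in rack 2; 38U remain.
Put 36U in rack 2; 2U remain.
Put 39U in rack 3; 9U remain.
Put 11U in rack 4; 37U remain.

4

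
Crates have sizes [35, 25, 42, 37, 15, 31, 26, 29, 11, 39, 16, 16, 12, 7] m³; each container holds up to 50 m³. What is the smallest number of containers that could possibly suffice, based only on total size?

7 containers

Total size = 35 + 25 + 42 + 37 + 15 + 31 + 26 + 29 + 11 + 39 + 16 + 16 + 12 + 7 = 341 m³.
⌈341 / 50⌉ = 7.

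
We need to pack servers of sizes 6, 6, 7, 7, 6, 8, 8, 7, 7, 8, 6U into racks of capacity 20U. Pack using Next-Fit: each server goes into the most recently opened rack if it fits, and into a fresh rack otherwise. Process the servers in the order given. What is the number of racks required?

5 racks

6U → rack 1 (remaining 14U)
6U → rack 1 (remaining 8U)
7U → rack 1 (remaining 1U)
7U → rack 2 (remaining 13U)
6U → rack 2 (remaining 7U)
8U → rack 3 (remaining 12U)
8U → rack 3 (remaining 4U)
7U → rack 4 (remaining 13U)
7U → rack 4 (remaining 6U)
8U → rack 5 (remaining 12U)
6U → rack 5 (remaining 6U)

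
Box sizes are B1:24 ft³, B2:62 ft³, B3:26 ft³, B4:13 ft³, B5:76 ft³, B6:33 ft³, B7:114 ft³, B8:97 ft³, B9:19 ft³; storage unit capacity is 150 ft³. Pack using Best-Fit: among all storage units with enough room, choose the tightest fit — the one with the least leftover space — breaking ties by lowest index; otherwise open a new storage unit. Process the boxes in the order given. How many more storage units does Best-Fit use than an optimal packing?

0

Best-Fit: [24,62,26,13,19] [76,33] [114] [97] → 4 storage units.
Total size 464 ft³; any packing needs at least ⌈464/150⌉ = 4 storage units.
So 4 is already optimal.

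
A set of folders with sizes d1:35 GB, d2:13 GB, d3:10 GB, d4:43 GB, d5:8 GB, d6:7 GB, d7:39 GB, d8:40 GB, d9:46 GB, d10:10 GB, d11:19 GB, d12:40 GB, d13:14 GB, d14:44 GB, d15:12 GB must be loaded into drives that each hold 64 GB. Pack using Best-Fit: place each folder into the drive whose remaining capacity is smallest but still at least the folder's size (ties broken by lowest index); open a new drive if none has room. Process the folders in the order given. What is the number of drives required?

d1 (35 GB) → drive 1 (remaining 29 GB)
d2 (13 GB) → drive 1 (remaining 16 GB)
d3 (10 GB) → drive 1 (remaining 6 GB)
d4 (43 GB) → drive 2 (remaining 21 GB)
d5 (8 GB) → drive 2 (remaining 13 GB)
d6 (7 GB) → drive 2 (remaining 6 GB)
d7 (39 GB) → drive 3 (remaining 25 GB)
d8 (40 GB) → drive 4 (remaining 24 GB)
d9 (46 GB) → drive 5 (remaining 18 GB)
d10 (10 GB) → drive 5 (remaining 8 GB)
d11 (19 GB) → drive 4 (remaining 5 GB)
d12 (40 GB) → drive 6 (remaining 24 GB)
d13 (14 GB) → drive 6 (remaining 10 GB)
d14 (44 GB) → drive 7 (remaining 20 GB)
d15 (12 GB) → drive 7 (remaining 8 GB)

7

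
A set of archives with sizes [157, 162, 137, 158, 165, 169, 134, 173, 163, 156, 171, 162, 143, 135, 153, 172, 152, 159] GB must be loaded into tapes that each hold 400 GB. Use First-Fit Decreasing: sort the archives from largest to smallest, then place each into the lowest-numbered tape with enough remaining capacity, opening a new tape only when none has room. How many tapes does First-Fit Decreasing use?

Sorted descending: 173, 172, 171, 169, 165, 163, 162, 162, 159, 158, 157, 156, 153, 152, 143, 137, 135, 134.
tape 1: place 173 GB, 227 GB left
tape 1: place 172 GB, 55 GB left
tape 2: place 171 GB, 229 GB left
tape 2: place 169 GB, 60 GB left
tape 3: place 165 GB, 235 GB left
tape 3: place 163 GB, 72 GB left
tape 4: place 162 GB, 238 GB left
tape 4: place 162 GB, 76 GB left
tape 5: place 159 GB, 241 GB left
tape 5: place 158 GB, 83 GB left
tape 6: place 157 GB, 243 GB left
tape 6: place 156 GB, 87 GB left
tape 7: place 153 GB, 247 GB left
tape 7: place 152 GB, 95 GB left
tape 8: place 143 GB, 257 GB left
tape 8: place 137 GB, 120 GB left
tape 9: place 135 GB, 265 GB left
tape 9: place 134 GB, 131 GB left

9 tapes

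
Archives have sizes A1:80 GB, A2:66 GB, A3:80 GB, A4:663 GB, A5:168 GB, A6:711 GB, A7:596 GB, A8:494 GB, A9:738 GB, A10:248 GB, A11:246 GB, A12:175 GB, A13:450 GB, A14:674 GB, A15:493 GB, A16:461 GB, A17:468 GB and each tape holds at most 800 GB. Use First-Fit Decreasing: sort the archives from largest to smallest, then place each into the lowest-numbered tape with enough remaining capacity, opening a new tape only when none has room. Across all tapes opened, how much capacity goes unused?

1189

Sorted descending: 738, 711, 674, 663, 596, 494, 493, 468, 461, 450, 248, 246, 175, 168, 80, 80, 66.
738 GB → tape 1 (remaining 62 GB)
711 GB → tape 2 (remaining 89 GB)
674 GB → tape 3 (remaining 126 GB)
663 GB → tape 4 (remaining 137 GB)
596 GB → tape 5 (remaining 204 GB)
494 GB → tape 6 (remaining 306 GB)
493 GB → tape 7 (remaining 307 GB)
468 GB → tape 8 (remaining 332 GB)
461 GB → tape 9 (remaining 339 GB)
450 GB → tape 10 (remaining 350 GB)
248 GB → tape 6 (remaining 58 GB)
246 GB → tape 7 (remaining 61 GB)
175 GB → tape 5 (remaining 29 GB)
168 GB → tape 8 (remaining 164 GB)
80 GB → tape 2 (remaining 9 GB)
80 GB → tape 3 (remaining 46 GB)
66 GB → tape 4 (remaining 71 GB)
10 tapes × 800 GB = 8000 GB; used 6811 GB; unused 1189 GB.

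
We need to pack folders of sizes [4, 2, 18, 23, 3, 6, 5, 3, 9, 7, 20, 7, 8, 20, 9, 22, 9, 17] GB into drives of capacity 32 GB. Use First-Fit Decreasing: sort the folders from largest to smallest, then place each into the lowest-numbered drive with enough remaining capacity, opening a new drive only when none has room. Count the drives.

Sorted descending: 23, 22, 20, 20, 18, 17, 9, 9, 9, 8, 7, 7, 6, 5, 4, 3, 3, 2.
drive 1: place 23 GB, 9 GB left
drive 2: place 22 GB, 10 GB left
drive 3: place 20 GB, 12 GB left
drive 4: place 20 GB, 12 GB left
drive 5: place 18 GB, 14 GB left
drive 6: place 17 GB, 15 GB left
drive 1: place 9 GB, 0 GB left
drive 2: place 9 GB, 1 GB left
drive 3: place 9 GB, 3 GB left
drive 4: place 8 GB, 4 GB left
drive 5: place 7 GB, 7 GB left
drive 5: place 7 GB, 0 GB left
drive 6: place 6 GB, 9 GB left
drive 6: place 5 GB, 4 GB left
drive 4: place 4 GB, 0 GB left
drive 3: place 3 GB, 0 GB left
drive 6: place 3 GB, 1 GB left
drive 7: place 2 GB, 30 GB left

7 drives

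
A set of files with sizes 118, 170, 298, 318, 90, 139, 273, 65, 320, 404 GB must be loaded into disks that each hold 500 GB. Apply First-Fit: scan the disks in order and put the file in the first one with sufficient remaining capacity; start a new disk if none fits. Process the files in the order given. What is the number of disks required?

disk 1: place 118 GB, 382 GB left
disk 1: place 170 GB, 212 GB left
disk 2: place 298 GB, 202 GB left
disk 3: place 318 GB, 182 GB left
disk 1: place 90 GB, 122 GB left
disk 2: place 139 GB, 63 GB left
disk 4: place 273 GB, 227 GB left
disk 1: place 65 GB, 57 GB left
disk 5: place 320 GB, 180 GB left
disk 6: place 404 GB, 96 GB left
Final disks: [118,170,90,65] [298,139] [318] [273] [320] [404].

6 disks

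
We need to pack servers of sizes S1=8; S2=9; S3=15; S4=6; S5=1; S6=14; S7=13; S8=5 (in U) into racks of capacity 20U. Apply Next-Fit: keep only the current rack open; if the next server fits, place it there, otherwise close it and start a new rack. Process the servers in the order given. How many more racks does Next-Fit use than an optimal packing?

1

Next-Fit: [8,9] [15] [6,1] [14] [13,5] → 5 racks.
Total size 71U; any packing needs at least ⌈71/20⌉ = 4 racks.
An optimal packing achieves that bound: [15,5] [14,6] [13,1] [9,8] → 4 racks.
Excess: 5 − 4 = 1.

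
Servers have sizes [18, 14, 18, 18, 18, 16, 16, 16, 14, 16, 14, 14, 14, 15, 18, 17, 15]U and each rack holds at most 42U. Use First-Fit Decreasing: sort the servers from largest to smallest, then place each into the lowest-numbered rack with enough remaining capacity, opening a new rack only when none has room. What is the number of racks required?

Sorted descending: 18, 18, 18, 18, 18, 17, 16, 16, 16, 16, 15, 15, 14, 14, 14, 14, 14.
Put 18U in rack 1; 24U remain.
Put 18U in rack 1; 6U remain.
Put 18U in rack 2; 24U remain.
Put 18U in rack 2; 6U remain.
Put 18U in rack 3; 24U remain.
Put 17U in rack 3; 7U remain.
Put 16U in rack 4; 26U remain.
Put 16U in rack 4; 10U remain.
Put 16U in rack 5; 26U remain.
Put 16U in rack 5; 10U remain.
Put 15U in rack 6; 27U remain.
Put 15U in rack 6; 12U remain.
Put 14U in rack 7; 28U remain.
Put 14U in rack 7; 14U remain.
Put 14U in rack 7; 0U remain.
Put 14U in rack 8; 28U remain.
Put 14U in rack 8; 14U remain.

8 racks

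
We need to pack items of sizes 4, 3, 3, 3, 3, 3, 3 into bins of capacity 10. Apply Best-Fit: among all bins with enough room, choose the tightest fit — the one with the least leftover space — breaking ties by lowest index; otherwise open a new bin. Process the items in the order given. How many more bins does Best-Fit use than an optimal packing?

0

Best-Fit: [4,3,3] [3,3,3] [3] → 3 bins.
Total size 22; any packing needs at least ⌈22/10⌉ = 3 bins.
So 3 is already optimal.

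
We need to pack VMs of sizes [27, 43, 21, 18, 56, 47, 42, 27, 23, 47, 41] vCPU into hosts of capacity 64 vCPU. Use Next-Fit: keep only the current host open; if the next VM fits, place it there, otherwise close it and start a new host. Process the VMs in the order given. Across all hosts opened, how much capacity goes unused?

184

27 vCPU → host 1 (remaining 37 vCPU)
43 vCPU → host 2 (remaining 21 vCPU)
21 vCPU → host 2 (remaining 0 vCPU)
18 vCPU → host 3 (remaining 46 vCPU)
56 vCPU → host 4 (remaining 8 vCPU)
47 vCPU → host 5 (remaining 17 vCPU)
42 vCPU → host 6 (remaining 22 vCPU)
27 vCPU → host 7 (remaining 37 vCPU)
23 vCPU → host 7 (remaining 14 vCPU)
47 vCPU → host 8 (remaining 17 vCPU)
41 vCPU → host 9 (remaining 23 vCPU)
9 hosts × 64 vCPU = 576 vCPU; used 392 vCPU; unused 184 vCPU.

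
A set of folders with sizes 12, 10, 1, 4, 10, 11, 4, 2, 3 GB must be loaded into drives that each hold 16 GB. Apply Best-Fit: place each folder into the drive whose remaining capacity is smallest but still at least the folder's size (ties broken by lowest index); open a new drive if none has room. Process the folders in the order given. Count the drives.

Put 12 GB in drive 1; 4 GB remain.
Put 10 GB in drive 2; 6 GB remain.
Put 1 GB in drive 1; 3 GB remain.
Put 4 GB in drive 2; 2 GB remain.
Put 10 GB in drive 3; 6 GB remain.
Put 11 GB in drive 4; 5 GB remain.
Put 4 GB in drive 4; 1 GB remain.
Put 2 GB in drive 2; 0 GB remain.
Put 3 GB in drive 1; 0 GB remain.

4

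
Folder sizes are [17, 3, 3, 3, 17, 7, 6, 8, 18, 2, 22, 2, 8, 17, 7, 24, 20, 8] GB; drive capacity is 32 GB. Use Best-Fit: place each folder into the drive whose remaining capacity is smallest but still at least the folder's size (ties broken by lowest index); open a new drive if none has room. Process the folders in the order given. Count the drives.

17 GB → drive 1 (remaining 15 GB)
3 GB → drive 1 (remaining 12 GB)
3 GB → drive 1 (remaining 9 GB)
3 GB → drive 1 (remaining 6 GB)
17 GB → drive 2 (remaining 15 GB)
7 GB → drive 2 (remaining 8 GB)
6 GB → drive 1 (remaining 0 GB)
8 GB → drive 2 (remaining 0 GB)
18 GB → drive 3 (remaining 14 GB)
2 GB → drive 3 (remaining 12 GB)
22 GB → drive 4 (remaining 10 GB)
2 GB → drive 4 (remaining 8 GB)
8 GB → drive 4 (remaining 0 GB)
17 GB → drive 5 (remaining 15 GB)
7 GB → drive 3 (remaining 5 GB)
24 GB → drive 6 (remaining 8 GB)
20 GB → drive 7 (remaining 12 GB)
8 GB → drive 6 (remaining 0 GB)

7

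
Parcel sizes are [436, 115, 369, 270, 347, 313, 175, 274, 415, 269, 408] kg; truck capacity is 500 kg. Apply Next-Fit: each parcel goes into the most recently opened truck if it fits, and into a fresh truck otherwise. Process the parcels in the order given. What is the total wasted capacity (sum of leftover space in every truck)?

1109

436 kg → truck 1 (remaining 64 kg)
115 kg → truck 2 (remaining 385 kg)
369 kg → truck 2 (remaining 16 kg)
270 kg → truck 3 (remaining 230 kg)
347 kg → truck 4 (remaining 153 kg)
313 kg → truck 5 (remaining 187 kg)
175 kg → truck 5 (remaining 12 kg)
274 kg → truck 6 (remaining 226 kg)
415 kg → truck 7 (remaining 85 kg)
269 kg → truck 8 (remaining 231 kg)
408 kg → truck 9 (remaining 92 kg)
9 trucks × 500 kg = 4500 kg; used 3391 kg; unused 1109 kg.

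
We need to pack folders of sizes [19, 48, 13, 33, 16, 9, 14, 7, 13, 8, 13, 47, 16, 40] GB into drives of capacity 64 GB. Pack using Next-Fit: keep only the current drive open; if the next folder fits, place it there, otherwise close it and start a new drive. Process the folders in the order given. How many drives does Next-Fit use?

Put 19 GB in drive 1; 45 GB remain.
Put 48 GB in drive 2; 16 GB remain.
Put 13 GB in drive 2; 3 GB remain.
Put 33 GB in drive 3; 31 GB remain.
Put 16 GB in drive 3; 15 GB remain.
Put 9 GB in drive 3; 6 GB remain.
Put 14 GB in drive 4; 50 GB remain.
Put 7 GB in drive 4; 43 GB remain.
Put 13 GB in drive 4; 30 GB remain.
Put 8 GB in drive 4; 22 GB remain.
Put 13 GB in drive 4; 9 GB remain.
Put 47 GB in drive 5; 17 GB remain.
Put 16 GB in drive 5; 1 GB remain.
Put 40 GB in drive 6; 24 GB remain.

6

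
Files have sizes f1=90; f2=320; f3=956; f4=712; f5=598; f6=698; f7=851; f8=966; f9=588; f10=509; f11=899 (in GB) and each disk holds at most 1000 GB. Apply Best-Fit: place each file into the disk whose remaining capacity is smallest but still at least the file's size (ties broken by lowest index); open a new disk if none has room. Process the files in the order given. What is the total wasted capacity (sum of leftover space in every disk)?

f1 (90 GB) → disk 1 (remaining 910 GB)
f2 (320 GB) → disk 1 (remaining 590 GB)
f3 (956 GB) → disk 2 (remaining 44 GB)
f4 (712 GB) → disk 3 (remaining 288 GB)
f5 (598 GB) → disk 4 (remaining 402 GB)
f6 (698 GB) → disk 5 (remaining 302 GB)
f7 (851 GB) → disk 6 (remaining 149 GB)
f8 (966 GB) → disk 7 (remaining 34 GB)
f9 (588 GB) → disk 1 (remaining 2 GB)
f10 (509 GB) → disk 8 (remaining 491 GB)
f11 (899 GB) → disk 9 (remaining 101 GB)
9 disks × 1000 GB = 9000 GB; used 7187 GB; unused 1813 GB.

1813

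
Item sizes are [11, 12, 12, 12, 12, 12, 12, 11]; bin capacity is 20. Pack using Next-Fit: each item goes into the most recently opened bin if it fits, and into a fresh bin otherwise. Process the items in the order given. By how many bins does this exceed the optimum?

Next-Fit: [11] [12] [12] [12] [12] [12] [12] [11] → 8 bins.
8 items exceed 10 (half the capacity), and no two of those can share a bin, so at least 8 bins are needed.
So 8 is already optimal.

0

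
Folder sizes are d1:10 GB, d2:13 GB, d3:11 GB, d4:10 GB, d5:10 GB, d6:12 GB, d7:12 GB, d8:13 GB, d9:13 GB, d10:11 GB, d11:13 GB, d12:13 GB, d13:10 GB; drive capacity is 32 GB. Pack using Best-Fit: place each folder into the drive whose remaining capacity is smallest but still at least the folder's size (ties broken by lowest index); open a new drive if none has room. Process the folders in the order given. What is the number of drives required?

6

d1 (10 GB) → drive 1 (remaining 22 GB)
d2 (13 GB) → drive 1 (remaining 9 GB)
d3 (11 GB) → drive 2 (remaining 21 GB)
d4 (10 GB) → drive 2 (remaining 11 GB)
d5 (10 GB) → drive 2 (remaining 1 GB)
d6 (12 GB) → drive 3 (remaining 20 GB)
d7 (12 GB) → drive 3 (remaining 8 GB)
d8 (13 GB) → drive 4 (remaining 19 GB)
d9 (13 GB) → drive 4 (remaining 6 GB)
d10 (11 GB) → drive 5 (remaining 21 GB)
d11 (13 GB) → drive 5 (remaining 8 GB)
d12 (13 GB) → drive 6 (remaining 19 GB)
d13 (10 GB) → drive 6 (remaining 9 GB)
Final drives: [10,13] [11,10,10] [12,12] [13,13] [11,13] [13,10].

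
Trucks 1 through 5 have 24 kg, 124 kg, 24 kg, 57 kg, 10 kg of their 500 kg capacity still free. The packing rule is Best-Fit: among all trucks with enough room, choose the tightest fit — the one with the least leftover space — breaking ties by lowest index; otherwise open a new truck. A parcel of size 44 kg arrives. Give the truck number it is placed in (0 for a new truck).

Trucks with room: truck 2 (124 kg), truck 4 (57 kg).
Tightest fit is truck 4 with 57 kg free.

4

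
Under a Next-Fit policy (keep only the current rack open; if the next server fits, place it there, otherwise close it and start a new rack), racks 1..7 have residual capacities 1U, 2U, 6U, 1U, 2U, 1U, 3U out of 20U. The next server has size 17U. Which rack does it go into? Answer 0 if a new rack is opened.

0

Next-Fit only looks at rack 7, which has 3U free.
17U does not fit, so a new rack is opened.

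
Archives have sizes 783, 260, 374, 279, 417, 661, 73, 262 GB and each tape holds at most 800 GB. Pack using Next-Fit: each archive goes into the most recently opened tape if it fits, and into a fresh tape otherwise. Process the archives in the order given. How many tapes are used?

783 GB → tape 1 (remaining 17 GB)
260 GB → tape 2 (remaining 540 GB)
374 GB → tape 2 (remaining 166 GB)
279 GB → tape 3 (remaining 521 GB)
417 GB → tape 3 (remaining 104 GB)
661 GB → tape 4 (remaining 139 GB)
73 GB → tape 4 (remaining 66 GB)
262 GB → tape 5 (remaining 538 GB)
Final tapes: [783] [260,374] [279,417] [661,73] [262].

5 tapes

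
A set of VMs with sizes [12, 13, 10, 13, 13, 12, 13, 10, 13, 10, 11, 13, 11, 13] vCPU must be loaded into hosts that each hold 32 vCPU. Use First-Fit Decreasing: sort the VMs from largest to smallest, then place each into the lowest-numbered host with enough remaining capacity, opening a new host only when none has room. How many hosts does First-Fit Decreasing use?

Sorted descending: 13, 13, 13, 13, 13, 13, 13, 12, 12, 11, 11, 10, 10, 10.
13 vCPU → host 1 (remaining 19 vCPU)
13 vCPU → host 1 (remaining 6 vCPU)
13 vCPU → host 2 (remaining 19 vCPU)
13 vCPU → host 2 (remaining 6 vCPU)
13 vCPU → host 3 (remaining 19 vCPU)
13 vCPU → host 3 (remaining 6 vCPU)
13 vCPU → host 4 (remaining 19 vCPU)
12 vCPU → host 4 (remaining 7 vCPU)
12 vCPU → host 5 (remaining 20 vCPU)
11 vCPU → host 5 (remaining 9 vCPU)
11 vCPU → host 6 (remaining 21 vCPU)
10 vCPU → host 6 (remaining 11 vCPU)
10 vCPU → host 6 (remaining 1 vCPU)
10 vCPU → host 7 (remaining 22 vCPU)

7 hosts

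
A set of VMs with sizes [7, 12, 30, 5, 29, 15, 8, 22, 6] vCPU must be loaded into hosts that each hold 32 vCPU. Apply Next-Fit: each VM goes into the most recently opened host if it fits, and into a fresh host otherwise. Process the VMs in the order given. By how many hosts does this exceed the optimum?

Next-Fit: [7,12] [30] [5] [29] [15,8] [22,6] → 6 hosts.
Total size 134 vCPU; any packing needs at least ⌈134/32⌉ = 5 hosts.
An optimal packing achieves that bound: [30] [29] [22,8] [15,12,5] [7,6] → 5 hosts.
Excess: 6 − 5 = 1.

1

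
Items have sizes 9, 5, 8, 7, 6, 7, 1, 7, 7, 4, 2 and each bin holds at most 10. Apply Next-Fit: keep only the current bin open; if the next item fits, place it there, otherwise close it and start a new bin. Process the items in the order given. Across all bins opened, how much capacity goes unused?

Put 9 in bin 1; 1 remain.
Put 5 in bin 2; 5 remain.
Put 8 in bin 3; 2 remain.
Put 7 in bin 4; 3 remain.
Put 6 in bin 5; 4 remain.
Put 7 in bin 6; 3 remain.
Put 1 in bin 6; 2 remain.
Put 7 in bin 7; 3 remain.
Put 7 in bin 8; 3 remain.
Put 4 in bin 9; 6 remain.
Put 2 in bin 9; 4 remain.
9 bins × 10 = 90; used 63; unused 27.

27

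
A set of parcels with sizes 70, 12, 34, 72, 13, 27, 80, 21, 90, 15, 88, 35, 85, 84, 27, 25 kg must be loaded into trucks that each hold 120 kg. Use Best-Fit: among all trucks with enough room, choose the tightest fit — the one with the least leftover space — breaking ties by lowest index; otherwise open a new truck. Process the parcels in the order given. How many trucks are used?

70 kg → truck 1 (remaining 50 kg)
12 kg → truck 1 (remaining 38 kg)
34 kg → truck 1 (remaining 4 kg)
72 kg → truck 2 (remaining 48 kg)
13 kg → truck 2 (remaining 35 kg)
27 kg → truck 2 (remaining 8 kg)
80 kg → truck 3 (remaining 40 kg)
21 kg → truck 3 (remaining 19 kg)
90 kg → truck 4 (remaining 30 kg)
15 kg → truck 3 (remaining 4 kg)
88 kg → truck 5 (remaining 32 kg)
35 kg → truck 6 (remaining 85 kg)
85 kg → truck 6 (remaining 0 kg)
84 kg → truck 7 (remaining 36 kg)
27 kg → truck 4 (remaining 3 kg)
25 kg → truck 5 (remaining 7 kg)
Final trucks: [70,12,34] [72,13,27] [80,21,15] [90,27] [88,25] [35,85] [84].

7 trucks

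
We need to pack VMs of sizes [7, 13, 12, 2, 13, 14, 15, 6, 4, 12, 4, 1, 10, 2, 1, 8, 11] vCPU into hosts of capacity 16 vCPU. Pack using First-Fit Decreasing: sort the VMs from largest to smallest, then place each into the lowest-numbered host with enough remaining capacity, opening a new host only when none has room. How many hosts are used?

Sorted descending: 15, 14, 13, 13, 12, 12, 11, 10, 8, 7, 6, 4, 4, 2, 2, 1, 1.
15 vCPU → host 1 (remaining 1 vCPU)
14 vCPU → host 2 (remaining 2 vCPU)
13 vCPU → host 3 (remaining 3 vCPU)
13 vCPU → host 4 (remaining 3 vCPU)
12 vCPU → host 5 (remaining 4 vCPU)
12 vCPU → host 6 (remaining 4 vCPU)
11 vCPU → host 7 (remaining 5 vCPU)
10 vCPU → host 8 (remaining 6 vCPU)
8 vCPU → host 9 (remaining 8 vCPU)
7 vCPU → host 9 (remaining 1 vCPU)
6 vCPU → host 8 (remaining 0 vCPU)
4 vCPU → host 5 (remaining 0 vCPU)
4 vCPU → host 6 (remaining 0 vCPU)
2 vCPU → host 2 (remaining 0 vCPU)
2 vCPU → host 3 (remaining 1 vCPU)
1 vCPU → host 1 (remaining 0 vCPU)
1 vCPU → host 3 (remaining 0 vCPU)

9 hosts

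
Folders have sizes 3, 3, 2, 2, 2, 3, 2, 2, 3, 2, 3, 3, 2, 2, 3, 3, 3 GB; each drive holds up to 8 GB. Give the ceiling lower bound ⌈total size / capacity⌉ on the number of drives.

6

Total size = 3 + 3 + 2 + 2 + 2 + 3 + 2 + 2 + 3 + 2 + 3 + 3 + 2 + 2 + 3 + 3 + 3 = 43 GB.
⌈43 / 8⌉ = 6.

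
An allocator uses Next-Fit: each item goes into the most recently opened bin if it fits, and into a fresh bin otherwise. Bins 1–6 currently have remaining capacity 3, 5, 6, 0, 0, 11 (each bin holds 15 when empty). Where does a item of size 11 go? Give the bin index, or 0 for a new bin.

Next-Fit only looks at bin 6, which has 11 free.
11 fits there.

6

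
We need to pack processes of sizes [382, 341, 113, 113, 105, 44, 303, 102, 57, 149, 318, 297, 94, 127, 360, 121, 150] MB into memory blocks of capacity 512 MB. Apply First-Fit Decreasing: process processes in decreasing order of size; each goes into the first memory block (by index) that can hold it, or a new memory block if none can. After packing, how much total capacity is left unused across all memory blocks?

Sorted descending: 382, 360, 341, 318, 303, 297, 150, 149, 127, 121, 113, 113, 105, 102, 94, 57, 44.
memory block 1: place 382 MB, 130 MB left
memory block 2: place 360 MB, 152 MB left
memory block 3: place 341 MB, 171 MB left
memory block 4: place 318 MB, 194 MB left
memory block 5: place 303 MB, 209 MB left
memory block 6: place 297 MB, 215 MB left
memory block 2: place 150 MB, 2 MB left
memory block 3: place 149 MB, 22 MB left
memory block 1: place 127 MB, 3 MB left
memory block 4: place 121 MB, 73 MB left
memory block 5: place 113 MB, 96 MB left
memory block 6: place 113 MB, 102 MB left
memory block 7: place 105 MB, 407 MB left
memory block 6: place 102 MB, 0 MB left
memory block 5: place 94 MB, 2 MB left
memory block 4: place 57 MB, 16 MB left
memory block 7: place 44 MB, 363 MB left
7 memory blocks × 512 MB = 3584 MB; used 3176 MB; unused 408 MB.

408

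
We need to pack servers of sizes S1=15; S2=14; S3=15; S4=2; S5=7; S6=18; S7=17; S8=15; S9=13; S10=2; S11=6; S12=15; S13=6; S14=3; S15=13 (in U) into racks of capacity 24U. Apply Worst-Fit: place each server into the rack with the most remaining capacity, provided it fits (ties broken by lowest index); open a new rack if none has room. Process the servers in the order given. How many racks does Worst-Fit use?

Put S1 (15U) in rack 1; 9U remain.
Put S2 (14U) in rack 2; 10U remain.
Put S3 (15U) in rack 3; 9U remain.
Put S4 (2U) in rack 2; 8U remain.
Put S5 (7U) in rack 1; 2U remain.
Put S6 (18U) in rack 4; 6U remain.
Put S7 (17U) in rack 5; 7U remain.
Put S8 (15U) in rack 6; 9U remain.
Put S9 (13U) in rack 7; 11U remain.
Put S10 (2U) in rack 7; 9U remain.
Put S11 (6U) in rack 3; 3U remain.
Put S12 (15U) in rack 8; 9U remain.
Put S13 (6U) in rack 6; 3U remain.
Put S14 (3U) in rack 7; 6U remain.
Put S15 (13U) in rack 9; 11U remain.
Final racks: [15,7] [14,2] [15,6] [18] [17] [15,6] [13,2,3] [15] [13].

9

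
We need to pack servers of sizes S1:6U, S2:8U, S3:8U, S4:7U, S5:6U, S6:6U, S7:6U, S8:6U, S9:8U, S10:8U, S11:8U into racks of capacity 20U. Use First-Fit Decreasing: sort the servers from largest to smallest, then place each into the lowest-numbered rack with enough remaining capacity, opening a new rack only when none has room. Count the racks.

Sorted descending: 8, 8, 8, 8, 8, 7, 6, 6, 6, 6, 6.
Put 8U in rack 1; 12U remain.
Put 8U in rack 1; 4U remain.
Put 8U in rack 2; 12U remain.
Put 8U in rack 2; 4U remain.
Put 8U in rack 3; 12U remain.
Put 7U in rack 3; 5U remain.
Put 6U in rack 4; 14U remain.
Put 6U in rack 4; 8U remain.
Put 6U in rack 4; 2U remain.
Put 6U in rack 5; 14U remain.
Put 6U in rack 5; 8U remain.

5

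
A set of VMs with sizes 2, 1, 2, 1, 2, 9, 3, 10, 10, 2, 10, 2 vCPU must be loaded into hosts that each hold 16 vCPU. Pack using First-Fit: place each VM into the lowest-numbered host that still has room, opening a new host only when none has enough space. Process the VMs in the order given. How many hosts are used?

host 1: place 2 vCPU, 14 vCPU left
host 1: place 1 vCPU, 13 vCPU left
host 1: place 2 vCPU, 11 vCPU left
host 1: place 1 vCPU, 10 vCPU left
host 1: place 2 vCPU, 8 vCPU left
host 2: place 9 vCPU, 7 vCPU left
host 1: place 3 vCPU, 5 vCPU left
host 3: place 10 vCPU, 6 vCPU left
host 4: place 10 vCPU, 6 vCPU left
host 1: place 2 vCPU, 3 vCPU left
host 5: place 10 vCPU, 6 vCPU left
host 1: place 2 vCPU, 1 vCPU left
Final hosts: [2,1,2,1,2,3,2,2] [9] [10] [10] [10].

5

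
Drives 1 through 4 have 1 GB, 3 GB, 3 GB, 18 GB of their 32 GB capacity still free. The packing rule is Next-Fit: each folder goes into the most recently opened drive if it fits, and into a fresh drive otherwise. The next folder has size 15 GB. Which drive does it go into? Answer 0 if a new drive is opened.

4

Next-Fit only looks at drive 4, which has 18 GB free.
15 GB fits there.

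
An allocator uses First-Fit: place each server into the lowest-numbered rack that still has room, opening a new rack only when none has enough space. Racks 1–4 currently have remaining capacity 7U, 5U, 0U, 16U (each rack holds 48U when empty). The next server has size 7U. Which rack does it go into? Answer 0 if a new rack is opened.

1

Racks with room: rack 1 (7U), rack 4 (16U).
The first with room is rack 1.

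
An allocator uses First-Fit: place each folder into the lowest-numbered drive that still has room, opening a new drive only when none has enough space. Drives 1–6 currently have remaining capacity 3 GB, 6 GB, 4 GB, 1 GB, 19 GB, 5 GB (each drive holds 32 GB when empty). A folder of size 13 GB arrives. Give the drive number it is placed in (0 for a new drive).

5

Drives with room: drive 5 (19 GB).
The first with room is drive 5.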